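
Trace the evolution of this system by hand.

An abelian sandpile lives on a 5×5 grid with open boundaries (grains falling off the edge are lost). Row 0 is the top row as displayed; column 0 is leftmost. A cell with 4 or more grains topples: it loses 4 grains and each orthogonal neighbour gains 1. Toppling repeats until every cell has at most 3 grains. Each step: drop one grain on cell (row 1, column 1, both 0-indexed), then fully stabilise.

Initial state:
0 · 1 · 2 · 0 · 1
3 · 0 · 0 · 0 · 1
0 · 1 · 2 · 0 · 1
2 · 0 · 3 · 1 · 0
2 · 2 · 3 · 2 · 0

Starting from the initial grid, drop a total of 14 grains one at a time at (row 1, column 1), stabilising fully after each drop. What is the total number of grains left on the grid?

37

step 0: 0 · 1 · 2 · 0 · 1
3 · 0 · 0 · 0 · 1
0 · 1 · 2 · 0 · 1
2 · 0 · 3 · 1 · 0
2 · 2 · 3 · 2 · 0
step 1: 0 · 1 · 2 · 0 · 1
3 · 1 · 0 · 0 · 1
0 · 1 · 2 · 0 · 1
2 · 0 · 3 · 1 · 0
2 · 2 · 3 · 2 · 0
step 2: 0 · 1 · 2 · 0 · 1
3 · 2 · 0 · 0 · 1
0 · 1 · 2 · 0 · 1
2 · 0 · 3 · 1 · 0
2 · 2 · 3 · 2 · 0
step 3: 0 · 1 · 2 · 0 · 1
3 · 3 · 0 · 0 · 1
0 · 1 · 2 · 0 · 1
2 · 0 · 3 · 1 · 0
2 · 2 · 3 · 2 · 0
step 4: 1 · 2 · 2 · 0 · 1
0 · 1 · 1 · 0 · 1
1 · 2 · 2 · 0 · 1
2 · 0 · 3 · 1 · 0
2 · 2 · 3 · 2 · 0
step 5: 1 · 2 · 2 · 0 · 1
0 · 2 · 1 · 0 · 1
1 · 2 · 2 · 0 · 1
2 · 0 · 3 · 1 · 0
2 · 2 · 3 · 2 · 0
step 6: 1 · 2 · 2 · 0 · 1
0 · 3 · 1 · 0 · 1
1 · 2 · 2 · 0 · 1
2 · 0 · 3 · 1 · 0
2 · 2 · 3 · 2 · 0
step 7: 1 · 3 · 2 · 0 · 1
1 · 0 · 2 · 0 · 1
1 · 3 · 2 · 0 · 1
2 · 0 · 3 · 1 · 0
2 · 2 · 3 · 2 · 0
step 8: 1 · 3 · 2 · 0 · 1
1 · 1 · 2 · 0 · 1
1 · 3 · 2 · 0 · 1
2 · 0 · 3 · 1 · 0
2 · 2 · 3 · 2 · 0
step 9: 1 · 3 · 2 · 0 · 1
1 · 2 · 2 · 0 · 1
1 · 3 · 2 · 0 · 1
2 · 0 · 3 · 1 · 0
2 · 2 · 3 · 2 · 0
step 10: 1 · 3 · 2 · 0 · 1
1 · 3 · 2 · 0 · 1
1 · 3 · 2 · 0 · 1
2 · 0 · 3 · 1 · 0
2 · 2 · 3 · 2 · 0
step 11: 2 · 0 · 3 · 0 · 1
2 · 2 · 3 · 0 · 1
2 · 0 · 3 · 0 · 1
2 · 1 · 3 · 1 · 0
2 · 2 · 3 · 2 · 0
step 12: 2 · 0 · 3 · 0 · 1
2 · 3 · 3 · 0 · 1
2 · 0 · 3 · 0 · 1
2 · 1 · 3 · 1 · 0
2 · 2 · 3 · 2 · 0
step 13: 2 · 2 · 0 · 1 · 1
3 · 1 · 2 · 1 · 1
2 · 2 · 1 · 1 · 1
2 · 2 · 1 · 2 · 0
2 · 3 · 0 · 3 · 0
step 14: 2 · 2 · 0 · 1 · 1
3 · 2 · 2 · 1 · 1
2 · 2 · 1 · 1 · 1
2 · 2 · 1 · 2 · 0
2 · 3 · 0 · 3 · 0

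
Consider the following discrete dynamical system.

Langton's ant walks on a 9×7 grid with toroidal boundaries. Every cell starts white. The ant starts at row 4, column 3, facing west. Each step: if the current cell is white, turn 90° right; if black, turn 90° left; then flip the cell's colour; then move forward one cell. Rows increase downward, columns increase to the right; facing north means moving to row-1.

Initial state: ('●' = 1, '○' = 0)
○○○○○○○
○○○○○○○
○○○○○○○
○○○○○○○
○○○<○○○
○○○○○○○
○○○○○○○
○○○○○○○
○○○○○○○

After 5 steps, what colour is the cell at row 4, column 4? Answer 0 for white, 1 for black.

1

gen 0: ○○○○○○○
○○○○○○○
○○○○○○○
○○○○○○○
○○○<○○○
○○○○○○○
○○○○○○○
○○○○○○○
○○○○○○○
gen 1: ○○○○○○○
○○○○○○○
○○○○○○○
○○○^○○○
○○○●○○○
○○○○○○○
○○○○○○○
○○○○○○○
○○○○○○○
gen 2: ○○○○○○○
○○○○○○○
○○○○○○○
○○○●>○○
○○○●○○○
○○○○○○○
○○○○○○○
○○○○○○○
○○○○○○○
gen 3: ○○○○○○○
○○○○○○○
○○○○○○○
○○○●●○○
○○○●v○○
○○○○○○○
○○○○○○○
○○○○○○○
○○○○○○○
gen 4: ○○○○○○○
○○○○○○○
○○○○○○○
○○○●●○○
○○○<●○○
○○○○○○○
○○○○○○○
○○○○○○○
○○○○○○○
gen 5: ○○○○○○○
○○○○○○○
○○○○○○○
○○○●●○○
○○○○●○○
○○○v○○○
○○○○○○○
○○○○○○○
○○○○○○○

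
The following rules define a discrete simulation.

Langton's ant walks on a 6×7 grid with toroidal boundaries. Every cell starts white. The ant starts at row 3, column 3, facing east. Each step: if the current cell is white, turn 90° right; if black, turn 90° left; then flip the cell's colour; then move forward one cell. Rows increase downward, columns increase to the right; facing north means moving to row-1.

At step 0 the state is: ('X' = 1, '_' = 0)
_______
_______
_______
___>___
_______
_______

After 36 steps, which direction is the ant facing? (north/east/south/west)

west

t=0: _______
_______
_______
___>___
_______
_______
t=1: _______
_______
_______
___X___
___v___
_______
t=2: _______
_______
_______
___X___
__<X___
_______
t=3: _______
_______
_______
__^X___
__XX___
_______
t=4: _______
_______
_______
__X>___
__XX___
_______
t=5: _______
_______
___^___
__X____
__XX___
_______
t=6: _______
_______
___X>__
__X____
__XX___
_______
t=7: _______
_______
___XX__
__X_v__
__XX___
_______
t=8: _______
_______
___XX__
__X<X__
__XX___
_______
t=9: _______
_______
___^X__
__XXX__
__XX___
_______
t=10: _______
_______
__<_X__
__XXX__
__XX___
_______
t=11: _______
__^____
__X_X__
__XXX__
__XX___
_______
t=12: _______
__X>___
__X_X__
__XXX__
__XX___
_______
t=13: _______
__XX___
__XvX__
__XXX__
__XX___
_______
t=14: _______
__XX___
__<XX__
__XXX__
__XX___
_______
t=15: _______
__XX___
___XX__
__vXX__
__XX___
_______
t=16: _______
__XX___
___XX__
___>X__
__XX___
_______
t=17: _______
__XX___
___^X__
____X__
__XX___
_______
t=18: _______
__XX___
__<_X__
____X__
__XX___
_______
t=19: _______
__^X___
__X_X__
____X__
__XX___
_______
t=20: _______
_<_X___
__X_X__
____X__
__XX___
_______
t=21: _^_____
_X_X___
__X_X__
____X__
__XX___
_______
t=22: _X>____
_X_X___
__X_X__
____X__
__XX___
_______
t=23: _XX____
_XvX___
__X_X__
____X__
__XX___
_______
t=24: _XX____
_<XX___
__X_X__
____X__
__XX___
_______
t=25: _XX____
__XX___
_vX_X__
____X__
__XX___
_______
t=26: _XX____
__XX___
<XX_X__
____X__
__XX___
_______
t=27: _XX____
^_XX___
XXX_X__
____X__
__XX___
_______
t=28: _XX____
X>XX___
XXX_X__
____X__
__XX___
_______
t=29: _XX____
XXXX___
XvX_X__
____X__
__XX___
_______
t=30: _XX____
XXXX___
X_>_X__
____X__
__XX___
_______
t=31: _XX____
XX^X___
X___X__
____X__
__XX___
_______
t=32: _XX____
X<_X___
X___X__
____X__
__XX___
_______
t=33: _XX____
X__X___
Xv__X__
____X__
__XX___
_______
t=34: _XX____
X__X___
<X__X__
____X__
__XX___
_______
t=35: _XX____
X__X___
_X__X__
v___X__
__XX___
_______
t=36: _XX____
X__X___
_X__X__
X___X_<
__XX___
_______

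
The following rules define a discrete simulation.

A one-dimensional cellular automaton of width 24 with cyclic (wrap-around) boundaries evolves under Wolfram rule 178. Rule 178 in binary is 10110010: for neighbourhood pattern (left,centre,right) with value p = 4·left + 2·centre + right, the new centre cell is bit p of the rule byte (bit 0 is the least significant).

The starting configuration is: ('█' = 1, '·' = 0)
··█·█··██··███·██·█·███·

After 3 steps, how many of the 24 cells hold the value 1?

12

k=0  ··█·█··██··███·██·█·███·
k=1  ·█·█·██··██·█·█··█·█·█·█
k=2  █·█·█··██··█·█·██·█·█·█·
k=3  ·█·█·██··██·█·█··█·█·█·█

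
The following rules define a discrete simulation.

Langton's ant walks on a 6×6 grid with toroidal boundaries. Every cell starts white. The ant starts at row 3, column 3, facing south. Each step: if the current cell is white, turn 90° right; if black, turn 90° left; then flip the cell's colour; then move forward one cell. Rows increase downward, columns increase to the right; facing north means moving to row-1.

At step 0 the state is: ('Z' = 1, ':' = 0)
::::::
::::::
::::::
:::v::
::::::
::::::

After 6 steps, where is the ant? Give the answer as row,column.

gen 0: ::::::
::::::
::::::
:::v::
::::::
::::::
gen 1: ::::::
::::::
::::::
::<Z::
::::::
::::::
gen 2: ::::::
::::::
::^:::
::ZZ::
::::::
::::::
gen 3: ::::::
::::::
::Z>::
::ZZ::
::::::
::::::
gen 4: ::::::
::::::
::ZZ::
::Zv::
::::::
::::::
gen 5: ::::::
::::::
::ZZ::
::Z:>:
::::::
::::::
gen 6: ::::::
::::::
::ZZ::
::Z:Z:
::::v:
::::::

4,4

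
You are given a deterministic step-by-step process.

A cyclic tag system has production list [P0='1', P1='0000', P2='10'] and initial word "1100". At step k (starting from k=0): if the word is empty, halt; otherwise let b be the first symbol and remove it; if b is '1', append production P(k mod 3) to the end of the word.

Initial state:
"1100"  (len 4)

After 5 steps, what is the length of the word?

step 0: "1100"  (len 4)
step 1: "1001"  (len 4)
step 2: "0010000"  (len 7)
step 3: "010000"  (len 6)
step 4: "10000"  (len 5)
step 5: "00000000"  (len 8)

8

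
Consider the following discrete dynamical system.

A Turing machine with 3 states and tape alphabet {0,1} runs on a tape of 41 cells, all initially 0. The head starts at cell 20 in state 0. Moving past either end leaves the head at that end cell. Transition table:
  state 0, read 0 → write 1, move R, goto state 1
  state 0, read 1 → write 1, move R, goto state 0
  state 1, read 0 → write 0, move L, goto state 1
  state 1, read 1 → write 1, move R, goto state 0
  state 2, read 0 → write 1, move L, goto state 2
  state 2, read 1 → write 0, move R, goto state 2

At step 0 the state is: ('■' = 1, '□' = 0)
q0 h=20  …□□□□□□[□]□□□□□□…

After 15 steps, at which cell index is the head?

25

gen 0: q0 h=20  …□□□□□□[□]□□□□□□…
gen 1: q1 h=21  …□□□□□■[□]□□□□□□…
gen 2: q1 h=20  …□□□□□□[■]□□□□□□…
gen 3: q0 h=21  …□□□□□■[□]□□□□□□…
gen 4: q1 h=22  …□□□□■■[□]□□□□□□…
gen 5: q1 h=21  …□□□□□■[■]□□□□□□…
gen 6: q0 h=22  …□□□□■■[□]□□□□□□…
gen 7: q1 h=23  …□□□■■■[□]□□□□□□…
gen 8: q1 h=22  …□□□□■■[■]□□□□□□…
gen 9: q0 h=23  …□□□■■■[□]□□□□□□…
gen 10: q1 h=24  …□□■■■■[□]□□□□□□…
gen 11: q1 h=23  …□□□■■■[■]□□□□□□…
gen 12: q0 h=24  …□□■■■■[□]□□□□□□…
gen 13: q1 h=25  …□■■■■■[□]□□□□□□…
gen 14: q1 h=24  …□□■■■■[■]□□□□□□…
gen 15: q0 h=25  …□■■■■■[□]□□□□□□…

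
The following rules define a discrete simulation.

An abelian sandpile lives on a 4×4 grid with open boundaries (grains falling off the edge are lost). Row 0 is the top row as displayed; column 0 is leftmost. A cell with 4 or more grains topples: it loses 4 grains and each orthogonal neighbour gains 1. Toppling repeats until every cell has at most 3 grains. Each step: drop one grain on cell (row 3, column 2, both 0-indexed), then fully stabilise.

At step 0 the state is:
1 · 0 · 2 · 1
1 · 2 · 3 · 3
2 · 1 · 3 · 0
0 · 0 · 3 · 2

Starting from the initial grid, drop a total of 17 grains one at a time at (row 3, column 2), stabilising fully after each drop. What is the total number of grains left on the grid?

27

0) 1 · 0 · 2 · 1
1 · 2 · 3 · 3
2 · 1 · 3 · 0
0 · 0 · 3 · 2
1) 1 · 0 · 3 · 2
1 · 3 · 1 · 0
2 · 2 · 1 · 2
0 · 1 · 1 · 3
2) 1 · 0 · 3 · 2
1 · 3 · 1 · 0
2 · 2 · 1 · 2
0 · 1 · 2 · 3
3) 1 · 0 · 3 · 2
1 · 3 · 1 · 0
2 · 2 · 1 · 2
0 · 1 · 3 · 3
4) 1 · 0 · 3 · 2
1 · 3 · 1 · 0
2 · 2 · 2 · 3
0 · 2 · 1 · 0
5) 1 · 0 · 3 · 2
1 · 3 · 1 · 0
2 · 2 · 2 · 3
0 · 2 · 2 · 0
6) 1 · 0 · 3 · 2
1 · 3 · 1 · 0
2 · 2 · 2 · 3
0 · 2 · 3 · 0
7) 1 · 0 · 3 · 2
1 · 3 · 1 · 0
2 · 2 · 3 · 3
0 · 3 · 0 · 1
8) 1 · 0 · 3 · 2
1 · 3 · 1 · 0
2 · 2 · 3 · 3
0 · 3 · 1 · 1
9) 1 · 0 · 3 · 2
1 · 3 · 1 · 0
2 · 2 · 3 · 3
0 · 3 · 2 · 1
10) 1 · 0 · 3 · 2
1 · 3 · 1 · 0
2 · 2 · 3 · 3
0 · 3 · 3 · 1
11) 1 · 1 · 3 · 2
2 · 0 · 3 · 1
3 · 1 · 2 · 0
1 · 1 · 2 · 3
12) 1 · 1 · 3 · 2
2 · 0 · 3 · 1
3 · 1 · 2 · 0
1 · 1 · 3 · 3
13) 1 · 1 · 3 · 2
2 · 0 · 3 · 1
3 · 1 · 3 · 1
1 · 2 · 1 · 0
14) 1 · 1 · 3 · 2
2 · 0 · 3 · 1
3 · 1 · 3 · 1
1 · 2 · 2 · 0
15) 1 · 1 · 3 · 2
2 · 0 · 3 · 1
3 · 1 · 3 · 1
1 · 2 · 3 · 0
16) 1 · 2 · 0 · 3
2 · 1 · 1 · 2
3 · 2 · 1 · 2
1 · 3 · 1 · 1
17) 1 · 2 · 0 · 3
2 · 1 · 1 · 2
3 · 2 · 1 · 2
1 · 3 · 2 · 1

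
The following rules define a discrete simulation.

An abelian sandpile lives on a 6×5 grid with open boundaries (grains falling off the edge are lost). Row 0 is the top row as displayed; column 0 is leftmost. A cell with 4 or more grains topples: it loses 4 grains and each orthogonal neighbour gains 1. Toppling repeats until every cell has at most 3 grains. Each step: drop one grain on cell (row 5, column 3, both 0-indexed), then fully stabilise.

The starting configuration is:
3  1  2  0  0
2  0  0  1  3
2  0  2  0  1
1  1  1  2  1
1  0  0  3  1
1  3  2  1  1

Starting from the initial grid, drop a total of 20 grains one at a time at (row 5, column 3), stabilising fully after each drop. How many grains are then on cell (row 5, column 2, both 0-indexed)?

[0] 3  1  2  0  0
2  0  0  1  3
2  0  2  0  1
1  1  1  2  1
1  0  0  3  1
1  3  2  1  1
[1] 3  1  2  0  0
2  0  0  1  3
2  0  2  0  1
1  1  1  2  1
1  0  0  3  1
1  3  2  2  1
[2] 3  1  2  0  0
2  0  0  1  3
2  0  2  0  1
1  1  1  2  1
1  0  0  3  1
1  3  2  3  1
[3] 3  1  2  0  0
2  0  0  1  3
2  0  2  0  1
1  1  1  3  1
1  0  1  0  2
1  3  3  1  2
[4] 3  1  2  0  0
2  0  0  1  3
2  0  2  0  1
1  1  1  3  1
1  0  1  0  2
1  3  3  2  2
[5] 3  1  2  0  0
2  0  0  1  3
2  0  2  0  1
1  1  1  3  1
1  0  1  0  2
1  3  3  3  2
[6] 3  1  2  0  0
2  0  0  1  3
2  0  2  0  1
1  1  1  3  1
1  1  2  1  2
2  0  1  1  3
[7] 3  1  2  0  0
2  0  0  1  3
2  0  2  0  1
1  1  1  3  1
1  1  2  1  2
2  0  1  2  3
[8] 3  1  2  0  0
2  0  0  1  3
2  0  2  0  1
1  1  1  3  1
1  1  2  1  2
2  0  1  3  3
[9] 3  1  2  0  0
2  0  0  1  3
2  0  2  0  1
1  1  1  3  1
1  1  2  2  3
2  0  2  1  0
[10] 3  1  2  0  0
2  0  0  1  3
2  0  2  0  1
1  1  1  3  1
1  1  2  2  3
2  0  2  2  0
[11] 3  1  2  0  0
2  0  0  1  3
2  0  2  0  1
1  1  1  3  1
1  1  2  2  3
2  0  2  3  0
[12] 3  1  2  0  0
2  0  0  1  3
2  0  2  0  1
1  1  1  3  1
1  1  2  3  3
2  0  3  0  1
[13] 3  1  2  0  0
2  0  0  1  3
2  0  2  0  1
1  1  1  3  1
1  1  2  3  3
2  0  3  1  1
[14] 3  1  2  0  0
2  0  0  1  3
2  0  2  0  1
1  1  1  3  1
1  1  2  3  3
2  0  3  2  1
[15] 3  1  2  0  0
2  0  0  1  3
2  0  2  0  1
1  1  1  3  1
1  1  2  3  3
2  0  3  3  1
[16] 3  1  2  0  0
2  0  0  1  3
2  0  2  1  1
1  1  3  0  3
1  2  0  3  0
2  1  1  2  3
[17] 3  1  2  0  0
2  0  0  1  3
2  0  2  1  1
1  1  3  0  3
1  2  0  3  0
2  1  1  3  3
[18] 3  1  2  0  0
2  0  0  1  3
2  0  2  1  1
1  1  3  1  3
1  2  1  0  2
2  1  2  2  0
[19] 3  1  2  0  0
2  0  0  1  3
2  0  2  1  1
1  1  3  1  3
1  2  1  0  2
2  1  2  3  0
[20] 3  1  2  0  0
2  0  0  1  3
2  0  2  1  1
1  1  3  1  3
1  2  1  1  2
2  1  3  0  1

3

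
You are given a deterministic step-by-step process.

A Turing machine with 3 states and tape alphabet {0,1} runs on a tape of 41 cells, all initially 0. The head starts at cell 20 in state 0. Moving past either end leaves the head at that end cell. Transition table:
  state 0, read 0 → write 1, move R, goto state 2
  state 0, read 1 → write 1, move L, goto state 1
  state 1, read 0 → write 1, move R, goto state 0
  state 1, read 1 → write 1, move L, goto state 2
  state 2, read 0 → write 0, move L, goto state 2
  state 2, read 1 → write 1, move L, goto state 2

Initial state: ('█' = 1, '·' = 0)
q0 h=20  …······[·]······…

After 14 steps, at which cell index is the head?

8

k=0  q0 h=20  …······[·]······…
k=1  q2 h=21  …·····█[·]······…
k=2  q2 h=20  …······[█]······…
k=3  q2 h=19  …······[·]█·····…
k=4  q2 h=18  …······[·]·█····…
k=5  q2 h=17  …······[·]··█···…
k=6  q2 h=16  …······[·]···█··…
k=7  q2 h=15  …······[·]····█·…
k=8  q2 h=14  …······[·]·····█…
k=9  q2 h=13  …······[·]······…
k=10  q2 h=12  …······[·]······…
k=11  q2 h=11  …······[·]······…
k=12  q2 h=10  …······[·]······…
k=13  q2 h= 9  …······[·]······…
k=14  q2 h= 8  …······[·]······…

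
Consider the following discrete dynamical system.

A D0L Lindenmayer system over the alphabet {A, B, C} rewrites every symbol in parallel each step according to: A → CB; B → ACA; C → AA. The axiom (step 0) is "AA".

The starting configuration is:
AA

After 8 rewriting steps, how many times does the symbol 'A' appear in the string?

[0] AA
[1] CBCB
[2] AAACAAAACA
[3] CBCBCBAACBCBCBCBAACB
[4] AAACAAAACAAAACACBCBAAACAAAACAAAACAAAACACBCBAAACA
[5] CBCBCBAACBCBCBCBAACBCBCBCBAACBAAACAAAACACBCBCBAACBCBCBCBAACBCBCBCBAACBCBCBCBAACBAAACAAAACACBCBCBAACB
[6] AAACAAAACAAAACACBCBAAACAAAACAAAACAAAACACBCBAAACAAAACAAAACA…AAACACBCBAAACACBCBCBAACBCBCBCBAACBAAACAAAACAAAACACBCBAAACA  (len 232)
[7] CBCBCBAACBCBCBCBAACBCBCBCBAACBAAACAAAACACBCBCBAACBCBCBCBAA…BCBAAACACBCBCBAACBCBCBCBAACBCBCBCBAACBAAACAAAACACBCBCBAACB  (len 496)
[8] AAACAAAACAAAACACBCBAAACAAAACAAAACAAAACACBCBAAACAAAACAAAACA…AAACACBCBAAACACBCBCBAACBCBCBCBAACBAAACAAAACAAAACACBCBAAACA  (len 1128)

608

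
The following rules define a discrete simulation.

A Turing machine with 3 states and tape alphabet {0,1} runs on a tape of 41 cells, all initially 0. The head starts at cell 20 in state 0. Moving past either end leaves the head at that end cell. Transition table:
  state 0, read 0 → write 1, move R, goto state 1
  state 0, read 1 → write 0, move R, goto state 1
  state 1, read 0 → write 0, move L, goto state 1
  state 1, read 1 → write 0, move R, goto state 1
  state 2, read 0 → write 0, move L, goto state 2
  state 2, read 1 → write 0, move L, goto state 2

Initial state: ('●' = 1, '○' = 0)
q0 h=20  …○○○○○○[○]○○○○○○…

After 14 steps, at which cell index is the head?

0) q0 h=20  …○○○○○○[○]○○○○○○…
1) q1 h=21  …○○○○○●[○]○○○○○○…
2) q1 h=20  …○○○○○○[●]○○○○○○…
3) q1 h=21  …○○○○○○[○]○○○○○○…
4) q1 h=20  …○○○○○○[○]○○○○○○…
5) q1 h=19  …○○○○○○[○]○○○○○○…
6) q1 h=18  …○○○○○○[○]○○○○○○…
7) q1 h=17  …○○○○○○[○]○○○○○○…
8) q1 h=16  …○○○○○○[○]○○○○○○…
9) q1 h=15  …○○○○○○[○]○○○○○○…
10) q1 h=14  …○○○○○○[○]○○○○○○…
11) q1 h=13  …○○○○○○[○]○○○○○○…
12) q1 h=12  …○○○○○○[○]○○○○○○…
13) q1 h=11  …○○○○○○[○]○○○○○○…
14) q1 h=10  …○○○○○○[○]○○○○○○…

10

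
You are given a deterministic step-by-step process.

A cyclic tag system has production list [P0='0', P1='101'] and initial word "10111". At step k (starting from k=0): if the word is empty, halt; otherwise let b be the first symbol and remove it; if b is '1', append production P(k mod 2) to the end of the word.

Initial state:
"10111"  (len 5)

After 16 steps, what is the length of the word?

8

gen 0: "10111"  (len 5)
gen 1: "01110"  (len 5)
gen 2: "1110"  (len 4)
gen 3: "1100"  (len 4)
gen 4: "100101"  (len 6)
gen 5: "001010"  (len 6)
gen 6: "01010"  (len 5)
gen 7: "1010"  (len 4)
gen 8: "010101"  (len 6)
gen 9: "10101"  (len 5)
gen 10: "0101101"  (len 7)
gen 11: "101101"  (len 6)
gen 12: "01101101"  (len 8)
gen 13: "1101101"  (len 7)
gen 14: "101101101"  (len 9)
gen 15: "011011010"  (len 9)
gen 16: "11011010"  (len 8)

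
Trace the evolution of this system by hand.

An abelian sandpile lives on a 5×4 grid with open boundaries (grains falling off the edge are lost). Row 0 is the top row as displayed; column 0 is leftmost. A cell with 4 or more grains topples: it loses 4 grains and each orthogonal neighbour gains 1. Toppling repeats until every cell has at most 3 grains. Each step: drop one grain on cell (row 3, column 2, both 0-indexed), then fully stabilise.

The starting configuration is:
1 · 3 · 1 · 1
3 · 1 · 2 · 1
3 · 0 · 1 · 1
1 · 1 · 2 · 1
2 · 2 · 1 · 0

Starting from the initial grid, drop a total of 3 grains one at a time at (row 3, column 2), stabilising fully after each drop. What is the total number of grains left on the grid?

k=0  1 · 3 · 1 · 1
3 · 1 · 2 · 1
3 · 0 · 1 · 1
1 · 1 · 2 · 1
2 · 2 · 1 · 0
k=1  1 · 3 · 1 · 1
3 · 1 · 2 · 1
3 · 0 · 1 · 1
1 · 1 · 3 · 1
2 · 2 · 1 · 0
k=2  1 · 3 · 1 · 1
3 · 1 · 2 · 1
3 · 0 · 2 · 1
1 · 2 · 0 · 2
2 · 2 · 2 · 0
k=3  1 · 3 · 1 · 1
3 · 1 · 2 · 1
3 · 0 · 2 · 1
1 · 2 · 1 · 2
2 · 2 · 2 · 0

31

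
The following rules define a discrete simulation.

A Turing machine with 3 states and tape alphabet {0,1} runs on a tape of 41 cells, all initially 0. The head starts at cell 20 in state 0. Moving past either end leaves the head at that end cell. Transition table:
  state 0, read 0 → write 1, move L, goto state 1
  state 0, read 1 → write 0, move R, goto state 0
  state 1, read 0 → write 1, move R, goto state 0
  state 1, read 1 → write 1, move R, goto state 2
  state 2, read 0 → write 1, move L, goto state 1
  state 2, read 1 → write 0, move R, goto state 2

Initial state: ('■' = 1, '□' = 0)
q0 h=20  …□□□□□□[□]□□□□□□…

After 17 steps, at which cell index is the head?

step 0: q0 h=20  …□□□□□□[□]□□□□□□…
step 1: q1 h=19  …□□□□□□[□]■□□□□□…
step 2: q0 h=20  …□□□□□■[■]□□□□□□…
step 3: q0 h=21  …□□□□■□[□]□□□□□□…
step 4: q1 h=20  …□□□□□■[□]■□□□□□…
step 5: q0 h=21  …□□□□■■[■]□□□□□□…
step 6: q0 h=22  …□□□■■□[□]□□□□□□…
step 7: q1 h=21  …□□□□■■[□]■□□□□□…
step 8: q0 h=22  …□□□■■■[■]□□□□□□…
step 9: q0 h=23  …□□■■■□[□]□□□□□□…
step 10: q1 h=22  …□□□■■■[□]■□□□□□…
step 11: q0 h=23  …□□■■■■[■]□□□□□□…
step 12: q0 h=24  …□■■■■□[□]□□□□□□…
step 13: q1 h=23  …□□■■■■[□]■□□□□□…
step 14: q0 h=24  …□■■■■■[■]□□□□□□…
step 15: q0 h=25  …■■■■■□[□]□□□□□□…
step 16: q1 h=24  …□■■■■■[□]■□□□□□…
step 17: q0 h=25  …■■■■■■[■]□□□□□□…

25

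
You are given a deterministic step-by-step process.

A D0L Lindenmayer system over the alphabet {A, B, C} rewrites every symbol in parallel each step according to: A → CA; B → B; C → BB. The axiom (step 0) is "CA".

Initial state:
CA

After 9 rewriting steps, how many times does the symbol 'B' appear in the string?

18

0) CA
1) BBCA
2) BBBBCA
3) BBBBBBCA
4) BBBBBBBBCA
5) BBBBBBBBBBCA
6) BBBBBBBBBBBBCA
7) BBBBBBBBBBBBBBCA
8) BBBBBBBBBBBBBBBBCA
9) BBBBBBBBBBBBBBBBBBCA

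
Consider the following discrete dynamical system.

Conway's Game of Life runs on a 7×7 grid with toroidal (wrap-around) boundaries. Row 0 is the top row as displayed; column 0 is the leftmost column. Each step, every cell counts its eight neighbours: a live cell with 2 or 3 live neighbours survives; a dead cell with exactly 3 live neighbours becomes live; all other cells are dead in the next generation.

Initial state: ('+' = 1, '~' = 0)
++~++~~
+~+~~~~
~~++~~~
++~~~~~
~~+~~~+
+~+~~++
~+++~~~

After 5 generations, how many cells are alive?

2

gen 0: ++~++~~
+~+~~~~
~~++~~~
++~~~~~
~~+~~~+
+~+~~++
~+++~~~
gen 1: +~~~+~~
+~~~+~~
+~++~~~
++~+~~~
~~+~~+~
+~~~~++
~~~~~+~
gen 2: ~~~~+++
+~~~+~+
+~+++~+
+~~++~+
~~+~++~
~~~~++~
+~~~++~
gen 3: ~~~+~~~
~+~~~~~
~~+~~~~
+~~~~~~
~~~~~~~
~~~~~~~
~~~+~~~
gen 4: ~~+~~~~
~~+~~~~
~+~~~~~
~~~~~~~
~~~~~~~
~~~~~~~
~~~~~~~
gen 5: ~~~~~~~
~++~~~~
~~~~~~~
~~~~~~~
~~~~~~~
~~~~~~~
~~~~~~~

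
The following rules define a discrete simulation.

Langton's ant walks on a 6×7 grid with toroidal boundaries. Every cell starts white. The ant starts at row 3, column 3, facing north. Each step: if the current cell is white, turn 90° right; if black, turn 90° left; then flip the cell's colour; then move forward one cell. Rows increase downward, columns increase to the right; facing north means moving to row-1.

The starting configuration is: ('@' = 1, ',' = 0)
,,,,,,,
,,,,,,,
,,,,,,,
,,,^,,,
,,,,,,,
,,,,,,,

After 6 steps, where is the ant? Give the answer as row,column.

[0] ,,,,,,,
,,,,,,,
,,,,,,,
,,,^,,,
,,,,,,,
,,,,,,,
[1] ,,,,,,,
,,,,,,,
,,,,,,,
,,,@>,,
,,,,,,,
,,,,,,,
[2] ,,,,,,,
,,,,,,,
,,,,,,,
,,,@@,,
,,,,v,,
,,,,,,,
[3] ,,,,,,,
,,,,,,,
,,,,,,,
,,,@@,,
,,,<@,,
,,,,,,,
[4] ,,,,,,,
,,,,,,,
,,,,,,,
,,,^@,,
,,,@@,,
,,,,,,,
[5] ,,,,,,,
,,,,,,,
,,,,,,,
,,<,@,,
,,,@@,,
,,,,,,,
[6] ,,,,,,,
,,,,,,,
,,^,,,,
,,@,@,,
,,,@@,,
,,,,,,,

2,2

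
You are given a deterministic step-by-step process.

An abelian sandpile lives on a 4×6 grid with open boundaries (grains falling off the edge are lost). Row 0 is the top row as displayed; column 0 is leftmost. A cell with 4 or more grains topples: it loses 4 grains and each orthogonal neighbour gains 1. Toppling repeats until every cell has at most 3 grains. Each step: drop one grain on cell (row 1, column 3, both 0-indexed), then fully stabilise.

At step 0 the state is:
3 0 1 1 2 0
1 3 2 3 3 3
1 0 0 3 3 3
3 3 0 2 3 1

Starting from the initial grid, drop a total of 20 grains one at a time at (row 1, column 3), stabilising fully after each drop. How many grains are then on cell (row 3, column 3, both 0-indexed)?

step 0: 3 0 1 1 2 0
1 3 2 3 3 3
1 0 0 3 3 3
3 3 0 2 3 1
step 1: 3 0 1 2 3 1
1 3 3 2 2 1
1 0 1 2 3 1
3 3 1 0 1 3
step 2: 3 0 1 2 3 1
1 3 3 3 2 1
1 0 1 2 3 1
3 3 1 0 1 3
step 3: 3 1 2 3 3 1
2 0 1 1 3 1
1 1 2 3 3 1
3 3 1 0 1 3
step 4: 3 1 2 3 3 1
2 0 1 2 3 1
1 1 2 3 3 1
3 3 1 0 1 3
step 5: 3 1 2 3 3 1
2 0 1 3 3 1
1 1 2 3 3 1
3 3 1 0 1 3
step 6: 3 1 3 1 1 2
2 0 2 3 2 2
1 1 3 1 1 2
3 3 1 1 2 3
step 7: 3 1 3 2 1 2
2 0 3 0 3 2
1 1 3 2 1 2
3 3 1 1 2 3
step 8: 3 1 3 2 1 2
2 0 3 1 3 2
1 1 3 2 1 2
3 3 1 1 2 3
step 9: 3 1 3 2 1 2
2 0 3 2 3 2
1 1 3 2 1 2
3 3 1 1 2 3
step 10: 3 1 3 2 1 2
2 0 3 3 3 2
1 1 3 2 1 2
3 3 1 1 2 3
step 11: 3 2 1 1 3 2
2 1 3 0 1 3
1 2 1 1 3 2
3 3 2 2 2 3
step 12: 3 2 1 1 3 2
2 1 3 1 1 3
1 2 1 1 3 2
3 3 2 2 2 3
step 13: 3 2 1 1 3 2
2 1 3 2 1 3
1 2 1 1 3 2
3 3 2 2 2 3
step 14: 3 2 1 1 3 2
2 1 3 3 1 3
1 2 1 1 3 2
3 3 2 2 2 3
step 15: 3 2 2 2 3 2
2 2 0 1 2 3
1 2 2 2 3 2
3 3 2 2 2 3
step 16: 3 2 2 2 3 2
2 2 0 2 2 3
1 2 2 2 3 2
3 3 2 2 2 3
step 17: 3 2 2 2 3 2
2 2 0 3 2 3
1 2 2 2 3 2
3 3 2 2 2 3
step 18: 3 2 2 3 3 2
2 2 1 0 3 3
1 2 2 3 3 2
3 3 2 2 2 3
step 19: 3 2 2 3 3 2
2 2 1 1 3 3
1 2 2 3 3 2
3 3 2 2 2 3
step 20: 3 2 2 3 3 2
2 2 1 2 3 3
1 2 2 3 3 2
3 3 2 2 2 3

2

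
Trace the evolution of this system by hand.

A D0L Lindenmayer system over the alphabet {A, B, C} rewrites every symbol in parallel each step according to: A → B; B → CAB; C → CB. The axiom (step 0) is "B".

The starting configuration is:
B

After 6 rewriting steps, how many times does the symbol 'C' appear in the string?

56

step 0: B
step 1: CAB
step 2: CBBCAB
step 3: CBCABCABCBBCAB
step 4: CBCABCBBCABCBBCABCBCABCABCBBCAB
step 5: CBCABCBBCABCBCABCABCBBCABCBCABCABCBBCABCBCABCBBCABCBBCABCBCABCABCBBCAB
step 6: CBCABCBBCABCBCABCABCBBCABCBCABCBBCABCBBCABCBCABCABCBBCABCB…BCABCABCBBCABCBCABCABCBBCABCBCABCBBCABCBBCABCBCABCABCBBCAB  (len 157)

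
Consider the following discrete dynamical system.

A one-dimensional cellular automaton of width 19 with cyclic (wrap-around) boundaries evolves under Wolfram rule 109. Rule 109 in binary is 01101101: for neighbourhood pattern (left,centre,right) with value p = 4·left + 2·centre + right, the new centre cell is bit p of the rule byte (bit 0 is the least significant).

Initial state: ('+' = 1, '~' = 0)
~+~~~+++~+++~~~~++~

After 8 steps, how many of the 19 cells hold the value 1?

10

0) ~+~~~+++~+++~~~~++~
1) ~+~+~+~+++~+~++~++~
2) ~+++++++~+++++++++~
3) ~+~~~~~+++~~~~~~~+~
4) ~+~+++~+~+~+++++~+~
5) ~+++~+++++++~~~+++~
6) ~+~+++~~~~~+~+~+~+~
7) ~+++~+~+++~+++++++~
8) ~+~+++++~+++~~~~~+~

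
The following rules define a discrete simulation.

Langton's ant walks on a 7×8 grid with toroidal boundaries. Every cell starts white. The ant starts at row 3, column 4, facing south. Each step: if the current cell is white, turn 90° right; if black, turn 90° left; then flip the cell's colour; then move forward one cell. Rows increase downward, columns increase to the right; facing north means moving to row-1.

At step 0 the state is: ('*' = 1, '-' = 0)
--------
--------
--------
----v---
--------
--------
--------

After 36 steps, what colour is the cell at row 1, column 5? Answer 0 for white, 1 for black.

1

0) --------
--------
--------
----v---
--------
--------
--------
1) --------
--------
--------
---<*---
--------
--------
--------
2) --------
--------
---^----
---**---
--------
--------
--------
3) --------
--------
---*>---
---**---
--------
--------
--------
4) --------
--------
---**---
---*v---
--------
--------
--------
5) --------
--------
---**---
---*->--
--------
--------
--------
6) --------
--------
---**---
---*-*--
-----v--
--------
--------
7) --------
--------
---**---
---*-*--
----<*--
--------
--------
8) --------
--------
---**---
---*^*--
----**--
--------
--------
9) --------
--------
---**---
---**>--
----**--
--------
--------
10) --------
--------
---**^--
---**---
----**--
--------
--------
11) --------
--------
---***>-
---**---
----**--
--------
--------
12) --------
--------
---****-
---**-v-
----**--
--------
--------
13) --------
--------
---****-
---**<*-
----**--
--------
--------
14) --------
--------
---**^*-
---****-
----**--
--------
--------
15) --------
--------
---*<-*-
---****-
----**--
--------
--------
16) --------
--------
---*--*-
---*v**-
----**--
--------
--------
17) --------
--------
---*--*-
---*->*-
----**--
--------
--------
18) --------
--------
---*-^*-
---*--*-
----**--
--------
--------
19) --------
--------
---*-*>-
---*--*-
----**--
--------
--------
20) --------
------^-
---*-*--
---*--*-
----**--
--------
--------
21) --------
------*>
---*-*--
---*--*-
----**--
--------
--------
22) --------
------**
---*-*-v
---*--*-
----**--
--------
--------
23) --------
------**
---*-*<*
---*--*-
----**--
--------
--------
24) --------
------^*
---*-***
---*--*-
----**--
--------
--------
25) --------
-----<-*
---*-***
---*--*-
----**--
--------
--------
26) -----^--
-----*-*
---*-***
---*--*-
----**--
--------
--------
27) -----*>-
-----*-*
---*-***
---*--*-
----**--
--------
--------
28) -----**-
-----*v*
---*-***
---*--*-
----**--
--------
--------
29) -----**-
-----<**
---*-***
---*--*-
----**--
--------
--------
30) -----**-
------**
---*-v**
---*--*-
----**--
--------
--------
31) -----**-
------**
---*-->*
---*--*-
----**--
--------
--------
32) -----**-
------^*
---*---*
---*--*-
----**--
--------
--------
33) -----**-
-----<-*
---*---*
---*--*-
----**--
--------
--------
34) -----^*-
-----*-*
---*---*
---*--*-
----**--
--------
--------
35) ----<-*-
-----*-*
---*---*
---*--*-
----**--
--------
--------
36) ----*-*-
-----*-*
---*---*
---*--*-
----**--
--------
----^---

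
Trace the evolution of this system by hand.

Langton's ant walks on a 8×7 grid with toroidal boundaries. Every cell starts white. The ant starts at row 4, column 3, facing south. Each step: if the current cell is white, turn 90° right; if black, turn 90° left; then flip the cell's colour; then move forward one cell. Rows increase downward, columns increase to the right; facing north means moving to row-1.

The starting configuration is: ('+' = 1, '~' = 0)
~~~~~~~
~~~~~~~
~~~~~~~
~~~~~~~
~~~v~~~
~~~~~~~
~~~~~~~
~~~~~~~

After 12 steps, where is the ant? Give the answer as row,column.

4,5

0) ~~~~~~~
~~~~~~~
~~~~~~~
~~~~~~~
~~~v~~~
~~~~~~~
~~~~~~~
~~~~~~~
1) ~~~~~~~
~~~~~~~
~~~~~~~
~~~~~~~
~~<+~~~
~~~~~~~
~~~~~~~
~~~~~~~
2) ~~~~~~~
~~~~~~~
~~~~~~~
~~^~~~~
~~++~~~
~~~~~~~
~~~~~~~
~~~~~~~
3) ~~~~~~~
~~~~~~~
~~~~~~~
~~+>~~~
~~++~~~
~~~~~~~
~~~~~~~
~~~~~~~
4) ~~~~~~~
~~~~~~~
~~~~~~~
~~++~~~
~~+v~~~
~~~~~~~
~~~~~~~
~~~~~~~
5) ~~~~~~~
~~~~~~~
~~~~~~~
~~++~~~
~~+~>~~
~~~~~~~
~~~~~~~
~~~~~~~
6) ~~~~~~~
~~~~~~~
~~~~~~~
~~++~~~
~~+~+~~
~~~~v~~
~~~~~~~
~~~~~~~
7) ~~~~~~~
~~~~~~~
~~~~~~~
~~++~~~
~~+~+~~
~~~<+~~
~~~~~~~
~~~~~~~
8) ~~~~~~~
~~~~~~~
~~~~~~~
~~++~~~
~~+^+~~
~~~++~~
~~~~~~~
~~~~~~~
9) ~~~~~~~
~~~~~~~
~~~~~~~
~~++~~~
~~++>~~
~~~++~~
~~~~~~~
~~~~~~~
10) ~~~~~~~
~~~~~~~
~~~~~~~
~~++^~~
~~++~~~
~~~++~~
~~~~~~~
~~~~~~~
11) ~~~~~~~
~~~~~~~
~~~~~~~
~~+++>~
~~++~~~
~~~++~~
~~~~~~~
~~~~~~~
12) ~~~~~~~
~~~~~~~
~~~~~~~
~~++++~
~~++~v~
~~~++~~
~~~~~~~
~~~~~~~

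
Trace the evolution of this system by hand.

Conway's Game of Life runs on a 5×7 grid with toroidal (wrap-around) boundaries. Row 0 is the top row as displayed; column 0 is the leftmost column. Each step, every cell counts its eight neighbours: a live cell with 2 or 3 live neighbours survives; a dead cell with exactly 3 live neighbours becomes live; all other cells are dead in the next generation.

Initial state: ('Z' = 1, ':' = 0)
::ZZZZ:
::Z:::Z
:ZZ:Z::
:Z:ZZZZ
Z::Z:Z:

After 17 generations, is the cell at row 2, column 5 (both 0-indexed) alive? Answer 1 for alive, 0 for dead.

k=0  ::ZZZZ:
::Z:::Z
:ZZ:Z::
:Z:ZZZZ
Z::Z:Z:
k=1  :ZZ::Z:
:::::::
:Z::Z:Z
:Z::::Z
ZZ:::::
k=2  ZZZ::::
ZZZ::Z:
:::::Z:
:ZZ::ZZ
::::::Z
k=3  ::Z::::
Z:Z::::
::::ZZ:
Z::::ZZ
:::::ZZ
k=4  :Z::::Z
:Z:Z:::
ZZ::ZZ:
Z::::::
Z::::Z:
k=5  :ZZ:::Z
:Z::ZZZ
ZZZ:Z:Z
Z:::ZZ:
ZZ:::::
k=6  ::Z:::Z
::::Z::
::Z::::
::ZZZZ:
::Z::Z:
k=7  :::Z:Z:
:::Z:::
::Z::Z:
:ZZ:ZZ:
:ZZ::ZZ
k=8  :::Z:ZZ
::ZZ:::
:ZZ::Z:
Z:::Z::
ZZ::::Z
k=9  :Z:ZZZZ
:Z:Z:ZZ
:ZZ:Z::
::Z::Z:
:Z::Z::
k=10  :Z:Z::Z
:Z::::Z
ZZ::Z:Z
::Z:ZZ:
ZZ::::Z
k=11  :Z:::ZZ
:Z::::Z
:ZZZZ:Z
::ZZZ::
:Z:ZZ:Z
k=12  :Z::Z:Z
:Z:ZZ:Z
:Z::Z::
:::::::
:Z::::Z
k=13  :Z:ZZ:Z
:Z:ZZ::
Z:ZZZZ:
Z::::::
:::::Z:
k=14  Z::Z:::
:Z::::Z
Z:Z::ZZ
:Z:Z:Z:
Z:::ZZZ
k=15  :Z::Z::
:ZZ::Z:
::Z:ZZ:
:ZZZ:::
ZZZZ:Z:
k=16  ::::ZZZ
:ZZ::Z:
::::ZZ:
Z::::ZZ
Z::::::
k=17  ZZ::ZZZ
:::Z:::
ZZ::Z::
Z:::ZZ:
Z:::Z::

0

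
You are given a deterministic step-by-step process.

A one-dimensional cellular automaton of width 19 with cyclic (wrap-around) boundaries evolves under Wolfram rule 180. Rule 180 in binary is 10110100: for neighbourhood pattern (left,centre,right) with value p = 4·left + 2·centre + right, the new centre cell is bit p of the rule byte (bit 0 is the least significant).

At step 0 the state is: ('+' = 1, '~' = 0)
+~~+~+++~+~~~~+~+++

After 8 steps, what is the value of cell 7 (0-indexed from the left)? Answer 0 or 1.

1

gen 0: +~~+~+++~+~~~~+~+++
gen 1: ~+~++~+~+++~~~++~++
gen 2: +++~~+++~+~+~~~~+~~
gen 3: ~+~+~~+~+++++~~~++~
gen 4: ~++++~++~+++~+~~~~+
gen 5: +~++~+~~+~+~+++~~~+
gen 6: ~+~~+++~++++~+~+~~~
gen 7: ~++~~+~+~++~+++++~~
gen 8: ~~~+~++++~~+~+++~+~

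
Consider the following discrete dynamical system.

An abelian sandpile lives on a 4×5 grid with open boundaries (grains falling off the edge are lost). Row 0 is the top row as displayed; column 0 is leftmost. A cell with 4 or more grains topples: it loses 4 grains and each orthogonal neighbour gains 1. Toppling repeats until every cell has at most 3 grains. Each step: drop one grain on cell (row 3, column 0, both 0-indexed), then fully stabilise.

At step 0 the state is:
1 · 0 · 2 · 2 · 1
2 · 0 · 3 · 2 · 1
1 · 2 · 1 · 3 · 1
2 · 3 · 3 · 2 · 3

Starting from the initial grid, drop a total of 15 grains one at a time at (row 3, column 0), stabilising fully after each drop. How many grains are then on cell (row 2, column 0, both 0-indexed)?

3

step 0: 1 · 0 · 2 · 2 · 1
2 · 0 · 3 · 2 · 1
1 · 2 · 1 · 3 · 1
2 · 3 · 3 · 2 · 3
step 1: 1 · 0 · 2 · 2 · 1
2 · 0 · 3 · 2 · 1
1 · 2 · 1 · 3 · 1
3 · 3 · 3 · 2 · 3
step 2: 1 · 0 · 2 · 2 · 1
2 · 0 · 3 · 2 · 1
2 · 3 · 2 · 3 · 1
1 · 1 · 0 · 3 · 3
step 3: 1 · 0 · 2 · 2 · 1
2 · 0 · 3 · 2 · 1
2 · 3 · 2 · 3 · 1
2 · 1 · 0 · 3 · 3
step 4: 1 · 0 · 2 · 2 · 1
2 · 0 · 3 · 2 · 1
2 · 3 · 2 · 3 · 1
3 · 1 · 0 · 3 · 3
step 5: 1 · 0 · 2 · 2 · 1
2 · 0 · 3 · 2 · 1
3 · 3 · 2 · 3 · 1
0 · 2 · 0 · 3 · 3
step 6: 1 · 0 · 2 · 2 · 1
2 · 0 · 3 · 2 · 1
3 · 3 · 2 · 3 · 1
1 · 2 · 0 · 3 · 3
step 7: 1 · 0 · 2 · 2 · 1
2 · 0 · 3 · 2 · 1
3 · 3 · 2 · 3 · 1
2 · 2 · 0 · 3 · 3
step 8: 1 · 0 · 2 · 2 · 1
2 · 0 · 3 · 2 · 1
3 · 3 · 2 · 3 · 1
3 · 2 · 0 · 3 · 3
step 9: 1 · 0 · 2 · 2 · 1
3 · 1 · 3 · 2 · 1
1 · 1 · 3 · 3 · 1
2 · 0 · 1 · 3 · 3
step 10: 1 · 0 · 2 · 2 · 1
3 · 1 · 3 · 2 · 1
1 · 1 · 3 · 3 · 1
3 · 0 · 1 · 3 · 3
step 11: 1 · 0 · 2 · 2 · 1
3 · 1 · 3 · 2 · 1
2 · 1 · 3 · 3 · 1
0 · 1 · 1 · 3 · 3
step 12: 1 · 0 · 2 · 2 · 1
3 · 1 · 3 · 2 · 1
2 · 1 · 3 · 3 · 1
1 · 1 · 1 · 3 · 3
step 13: 1 · 0 · 2 · 2 · 1
3 · 1 · 3 · 2 · 1
2 · 1 · 3 · 3 · 1
2 · 1 · 1 · 3 · 3
step 14: 1 · 0 · 2 · 2 · 1
3 · 1 · 3 · 2 · 1
2 · 1 · 3 · 3 · 1
3 · 1 · 1 · 3 · 3
step 15: 1 · 0 · 2 · 2 · 1
3 · 1 · 3 · 2 · 1
3 · 1 · 3 · 3 · 1
0 · 2 · 1 · 3 · 3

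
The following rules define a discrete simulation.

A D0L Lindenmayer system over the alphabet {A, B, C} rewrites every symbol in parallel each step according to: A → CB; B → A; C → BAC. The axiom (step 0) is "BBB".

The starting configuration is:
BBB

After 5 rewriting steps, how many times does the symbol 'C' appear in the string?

15

0) BBB
1) AAA
2) CBCBCB
3) BACABACABACA
4) ACBBACCBACBBACCBACBBACCB
5) CBBACAACBBACBACACBBACAACBBACBACACBBACAACBBACBACA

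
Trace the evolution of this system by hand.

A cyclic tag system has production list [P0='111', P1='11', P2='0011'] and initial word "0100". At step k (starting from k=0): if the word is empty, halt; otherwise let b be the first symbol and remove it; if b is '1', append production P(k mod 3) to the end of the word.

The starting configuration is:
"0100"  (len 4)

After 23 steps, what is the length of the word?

t=0: "0100"  (len 4)
t=1: "100"  (len 3)
t=2: "0011"  (len 4)
t=3: "011"  (len 3)
t=4: "11"  (len 2)
t=5: "111"  (len 3)
t=6: "110011"  (len 6)
t=7: "10011111"  (len 8)
t=8: "001111111"  (len 9)
t=9: "01111111"  (len 8)
t=10: "1111111"  (len 7)
t=11: "11111111"  (len 8)
t=12: "11111110011"  (len 11)
t=13: "1111110011111"  (len 13)
t=14: "11111001111111"  (len 14)
t=15: "11110011111110011"  (len 17)
t=16: "1110011111110011111"  (len 19)
t=17: "11001111111001111111"  (len 20)
t=18: "10011111110011111110011"  (len 23)
t=19: "0011111110011111110011111"  (len 25)
t=20: "011111110011111110011111"  (len 24)
t=21: "11111110011111110011111"  (len 23)
t=22: "1111110011111110011111111"  (len 25)
t=23: "11111001111111001111111111"  (len 26)

26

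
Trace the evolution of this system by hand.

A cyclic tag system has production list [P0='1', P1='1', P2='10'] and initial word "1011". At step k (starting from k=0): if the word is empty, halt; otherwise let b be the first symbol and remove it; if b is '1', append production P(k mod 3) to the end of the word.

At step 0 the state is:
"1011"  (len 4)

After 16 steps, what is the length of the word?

gen 0: "1011"  (len 4)
gen 1: "0111"  (len 4)
gen 2: "111"  (len 3)
gen 3: "1110"  (len 4)
gen 4: "1101"  (len 4)
gen 5: "1011"  (len 4)
gen 6: "01110"  (len 5)
gen 7: "1110"  (len 4)
gen 8: "1101"  (len 4)
gen 9: "10110"  (len 5)
gen 10: "01101"  (len 5)
gen 11: "1101"  (len 4)
gen 12: "10110"  (len 5)
gen 13: "01101"  (len 5)
gen 14: "1101"  (len 4)
gen 15: "10110"  (len 5)
gen 16: "01101"  (len 5)

5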